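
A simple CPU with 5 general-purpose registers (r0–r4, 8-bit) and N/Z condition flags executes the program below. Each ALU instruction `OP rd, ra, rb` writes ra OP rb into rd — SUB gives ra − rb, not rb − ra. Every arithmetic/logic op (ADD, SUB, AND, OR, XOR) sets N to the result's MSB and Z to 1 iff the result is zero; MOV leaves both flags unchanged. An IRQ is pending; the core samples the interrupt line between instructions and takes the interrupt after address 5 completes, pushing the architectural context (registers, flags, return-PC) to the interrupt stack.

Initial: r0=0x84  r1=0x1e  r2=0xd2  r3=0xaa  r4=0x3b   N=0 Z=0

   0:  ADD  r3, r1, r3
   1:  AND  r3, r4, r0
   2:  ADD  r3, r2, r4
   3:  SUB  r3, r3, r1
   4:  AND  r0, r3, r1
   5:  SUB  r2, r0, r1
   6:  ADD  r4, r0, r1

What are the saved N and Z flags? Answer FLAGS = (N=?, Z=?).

FLAGS = (N=1, Z=0)

after  0: r0=0x84 r1=0x1e r2=0xd2 r3=0xc8 r4=0x3b  N=1 Z=0
after  1: r0=0x84 r1=0x1e r2=0xd2 r3=0x00 r4=0x3b  N=0 Z=1
after  2: r0=0x84 r1=0x1e r2=0xd2 r3=0x0d r4=0x3b  N=0 Z=0
after  3: r0=0x84 r1=0x1e r2=0xd2 r3=0xef r4=0x3b  N=1 Z=0
after  4: r0=0x0e r1=0x1e r2=0xd2 r3=0xef r4=0x3b  N=0 Z=0
after  5: r0=0x0e r1=0x1e r2=0xf0 r3=0xef r4=0x3b  N=1 Z=0
-- IRQ taken; context saved, return-PC = 6 --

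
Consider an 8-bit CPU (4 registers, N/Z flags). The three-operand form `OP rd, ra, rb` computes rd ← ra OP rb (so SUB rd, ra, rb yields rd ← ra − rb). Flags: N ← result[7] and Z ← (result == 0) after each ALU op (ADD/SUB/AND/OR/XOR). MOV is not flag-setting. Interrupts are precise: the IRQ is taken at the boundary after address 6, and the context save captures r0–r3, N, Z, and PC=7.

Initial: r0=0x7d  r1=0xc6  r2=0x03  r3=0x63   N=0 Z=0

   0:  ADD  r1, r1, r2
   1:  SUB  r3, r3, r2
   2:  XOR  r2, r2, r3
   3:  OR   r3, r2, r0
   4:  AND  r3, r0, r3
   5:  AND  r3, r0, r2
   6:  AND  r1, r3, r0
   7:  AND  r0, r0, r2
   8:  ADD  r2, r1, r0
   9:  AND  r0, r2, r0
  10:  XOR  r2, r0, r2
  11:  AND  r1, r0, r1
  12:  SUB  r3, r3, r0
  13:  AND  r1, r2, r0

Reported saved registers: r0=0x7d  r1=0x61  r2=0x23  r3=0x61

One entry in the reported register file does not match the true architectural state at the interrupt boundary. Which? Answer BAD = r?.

BAD = r2

after  0: r0=0x7d r1=0xc9 r2=0x03 r3=0x63  N=1 Z=0
after  1: r0=0x7d r1=0xc9 r2=0x03 r3=0x60  N=0 Z=0
after  2: r0=0x7d r1=0xc9 r2=0x63 r3=0x60  N=0 Z=0
after  3: r0=0x7d r1=0xc9 r2=0x63 r3=0x7f  N=0 Z=0
after  4: r0=0x7d r1=0xc9 r2=0x63 r3=0x7d  N=0 Z=0
after  5: r0=0x7d r1=0xc9 r2=0x63 r3=0x61  N=0 Z=0
after  6: r0=0x7d r1=0x61 r2=0x63 r3=0x61  N=0 Z=0
-- IRQ taken; context saved, return-PC = 7 --
mismatch: r2: reported 0x23 vs actual 0x63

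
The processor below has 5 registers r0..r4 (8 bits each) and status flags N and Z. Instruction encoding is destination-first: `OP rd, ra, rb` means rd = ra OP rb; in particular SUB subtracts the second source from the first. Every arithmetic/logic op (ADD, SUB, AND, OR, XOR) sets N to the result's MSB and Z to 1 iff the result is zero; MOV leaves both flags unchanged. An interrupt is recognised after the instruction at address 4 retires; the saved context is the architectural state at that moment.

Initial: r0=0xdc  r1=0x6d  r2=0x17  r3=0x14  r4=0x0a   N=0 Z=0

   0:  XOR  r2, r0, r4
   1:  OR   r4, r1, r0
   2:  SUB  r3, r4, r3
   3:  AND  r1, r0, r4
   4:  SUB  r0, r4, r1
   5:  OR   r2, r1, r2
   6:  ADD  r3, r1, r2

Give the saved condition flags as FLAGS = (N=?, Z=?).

after  0: r0=0xdc r1=0x6d r2=0xd6 r3=0x14 r4=0x0a  N=1 Z=0
after  1: r0=0xdc r1=0x6d r2=0xd6 r3=0x14 r4=0xfd  N=1 Z=0
after  2: r0=0xdc r1=0x6d r2=0xd6 r3=0xe9 r4=0xfd  N=1 Z=0
after  3: r0=0xdc r1=0xdc r2=0xd6 r3=0xe9 r4=0xfd  N=1 Z=0
after  4: r0=0x21 r1=0xdc r2=0xd6 r3=0xe9 r4=0xfd  N=0 Z=0
-- IRQ taken; context saved, return-PC = 5 --

FLAGS = (N=0, Z=0)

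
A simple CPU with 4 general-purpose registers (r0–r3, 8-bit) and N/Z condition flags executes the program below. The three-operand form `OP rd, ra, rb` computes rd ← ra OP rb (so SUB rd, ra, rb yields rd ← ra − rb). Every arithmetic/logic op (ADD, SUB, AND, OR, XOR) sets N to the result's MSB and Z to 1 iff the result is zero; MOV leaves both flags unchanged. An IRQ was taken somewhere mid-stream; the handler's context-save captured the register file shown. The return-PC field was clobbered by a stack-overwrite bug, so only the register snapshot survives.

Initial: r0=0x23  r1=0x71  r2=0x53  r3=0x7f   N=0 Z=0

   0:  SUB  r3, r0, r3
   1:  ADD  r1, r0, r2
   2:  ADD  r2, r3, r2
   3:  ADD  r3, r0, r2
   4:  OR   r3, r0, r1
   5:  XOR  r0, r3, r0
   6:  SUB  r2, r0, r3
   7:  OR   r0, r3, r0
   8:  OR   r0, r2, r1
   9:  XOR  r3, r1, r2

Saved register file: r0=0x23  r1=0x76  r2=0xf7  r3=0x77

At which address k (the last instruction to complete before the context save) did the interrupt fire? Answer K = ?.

K = 4

after  0: r0=0x23 r1=0x71 r2=0x53 r3=0xa4  N=1 Z=0
after  1: r0=0x23 r1=0x76 r2=0x53 r3=0xa4  N=0 Z=0
after  2: r0=0x23 r1=0x76 r2=0xf7 r3=0xa4  N=1 Z=0
after  3: r0=0x23 r1=0x76 r2=0xf7 r3=0x1a  N=0 Z=0
after  4: r0=0x23 r1=0x76 r2=0xf7 r3=0x77  N=0 Z=0
-- IRQ taken; context saved, return-PC = 5 --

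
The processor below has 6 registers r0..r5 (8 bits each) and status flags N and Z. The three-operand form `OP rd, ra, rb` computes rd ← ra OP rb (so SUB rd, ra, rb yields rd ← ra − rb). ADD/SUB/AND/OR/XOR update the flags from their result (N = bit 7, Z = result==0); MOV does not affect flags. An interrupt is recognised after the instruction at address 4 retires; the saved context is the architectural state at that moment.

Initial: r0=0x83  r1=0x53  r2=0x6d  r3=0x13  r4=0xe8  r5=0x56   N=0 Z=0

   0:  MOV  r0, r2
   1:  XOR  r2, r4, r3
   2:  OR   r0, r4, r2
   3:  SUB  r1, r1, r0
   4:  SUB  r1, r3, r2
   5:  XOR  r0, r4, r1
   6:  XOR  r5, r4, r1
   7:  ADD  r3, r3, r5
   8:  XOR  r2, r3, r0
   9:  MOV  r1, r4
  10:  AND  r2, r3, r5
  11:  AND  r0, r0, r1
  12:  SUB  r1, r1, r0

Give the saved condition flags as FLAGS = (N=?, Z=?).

after  0: r0=0x6d r1=0x53 r2=0x6d r3=0x13 r4=0xe8 r5=0x56  N=0 Z=0
after  1: r0=0x6d r1=0x53 r2=0xfb r3=0x13 r4=0xe8 r5=0x56  N=1 Z=0
after  2: r0=0xfb r1=0x53 r2=0xfb r3=0x13 r4=0xe8 r5=0x56  N=1 Z=0
after  3: r0=0xfb r1=0x58 r2=0xfb r3=0x13 r4=0xe8 r5=0x56  N=0 Z=0
after  4: r0=0xfb r1=0x18 r2=0xfb r3=0x13 r4=0xe8 r5=0x56  N=0 Z=0
-- IRQ taken; context saved, return-PC = 5 --

FLAGS = (N=0, Z=0)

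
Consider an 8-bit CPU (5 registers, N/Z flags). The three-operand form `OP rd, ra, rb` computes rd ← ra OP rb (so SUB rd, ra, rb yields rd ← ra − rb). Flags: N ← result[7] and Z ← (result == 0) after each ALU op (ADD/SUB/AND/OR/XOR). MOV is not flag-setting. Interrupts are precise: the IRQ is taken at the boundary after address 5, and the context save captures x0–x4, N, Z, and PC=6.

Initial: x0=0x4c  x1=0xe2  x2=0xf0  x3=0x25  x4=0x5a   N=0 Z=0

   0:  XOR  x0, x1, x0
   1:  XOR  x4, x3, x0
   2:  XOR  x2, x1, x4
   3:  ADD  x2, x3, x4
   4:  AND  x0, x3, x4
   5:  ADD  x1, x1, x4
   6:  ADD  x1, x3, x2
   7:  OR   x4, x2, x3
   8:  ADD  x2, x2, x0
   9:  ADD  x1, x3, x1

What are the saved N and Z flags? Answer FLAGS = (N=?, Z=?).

after  0: x0=0xae x1=0xe2 x2=0xf0 x3=0x25 x4=0x5a  N=1 Z=0
after  1: x0=0xae x1=0xe2 x2=0xf0 x3=0x25 x4=0x8b  N=1 Z=0
after  2: x0=0xae x1=0xe2 x2=0x69 x3=0x25 x4=0x8b  N=0 Z=0
after  3: x0=0xae x1=0xe2 x2=0xb0 x3=0x25 x4=0x8b  N=1 Z=0
after  4: x0=0x01 x1=0xe2 x2=0xb0 x3=0x25 x4=0x8b  N=0 Z=0
after  5: x0=0x01 x1=0x6d x2=0xb0 x3=0x25 x4=0x8b  N=0 Z=0
-- IRQ taken; context saved, return-PC = 6 --

FLAGS = (N=0, Z=0)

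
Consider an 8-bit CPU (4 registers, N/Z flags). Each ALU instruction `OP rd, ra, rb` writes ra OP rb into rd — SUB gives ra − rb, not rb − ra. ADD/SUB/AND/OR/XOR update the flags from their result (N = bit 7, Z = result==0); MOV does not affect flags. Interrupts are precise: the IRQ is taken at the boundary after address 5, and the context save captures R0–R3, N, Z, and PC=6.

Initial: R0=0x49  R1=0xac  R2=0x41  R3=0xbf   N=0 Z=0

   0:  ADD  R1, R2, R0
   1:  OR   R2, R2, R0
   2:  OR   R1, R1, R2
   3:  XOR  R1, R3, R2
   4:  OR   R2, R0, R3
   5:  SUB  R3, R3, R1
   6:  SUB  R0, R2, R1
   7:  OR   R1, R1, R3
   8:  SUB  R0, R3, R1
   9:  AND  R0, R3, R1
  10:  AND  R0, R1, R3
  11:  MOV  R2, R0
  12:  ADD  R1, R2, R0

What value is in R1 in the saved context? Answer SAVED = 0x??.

after  0: R0=0x49 R1=0x8a R2=0x41 R3=0xbf  N=1 Z=0
after  1: R0=0x49 R1=0x8a R2=0x49 R3=0xbf  N=0 Z=0
after  2: R0=0x49 R1=0xcb R2=0x49 R3=0xbf  N=1 Z=0
after  3: R0=0x49 R1=0xf6 R2=0x49 R3=0xbf  N=1 Z=0
after  4: R0=0x49 R1=0xf6 R2=0xff R3=0xbf  N=1 Z=0
after  5: R0=0x49 R1=0xf6 R2=0xff R3=0xc9  N=1 Z=0
-- IRQ taken; context saved, return-PC = 6 --

SAVED = 0xf6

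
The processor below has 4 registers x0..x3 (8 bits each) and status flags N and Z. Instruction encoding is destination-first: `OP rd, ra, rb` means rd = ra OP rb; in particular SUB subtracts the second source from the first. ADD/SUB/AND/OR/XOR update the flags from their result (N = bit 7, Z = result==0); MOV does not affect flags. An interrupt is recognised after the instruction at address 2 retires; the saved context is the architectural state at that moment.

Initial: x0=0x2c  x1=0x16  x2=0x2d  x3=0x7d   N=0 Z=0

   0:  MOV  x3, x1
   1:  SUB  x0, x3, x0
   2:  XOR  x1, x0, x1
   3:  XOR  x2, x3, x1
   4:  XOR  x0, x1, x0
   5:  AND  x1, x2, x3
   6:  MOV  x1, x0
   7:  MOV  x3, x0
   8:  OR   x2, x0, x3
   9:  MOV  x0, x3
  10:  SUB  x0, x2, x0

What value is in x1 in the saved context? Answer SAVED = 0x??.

after  0: x0=0x2c x1=0x16 x2=0x2d x3=0x16  N=0 Z=0
after  1: x0=0xea x1=0x16 x2=0x2d x3=0x16  N=1 Z=0
after  2: x0=0xea x1=0xfc x2=0x2d x3=0x16  N=1 Z=0
-- IRQ taken; context saved, return-PC = 3 --

SAVED = 0xfc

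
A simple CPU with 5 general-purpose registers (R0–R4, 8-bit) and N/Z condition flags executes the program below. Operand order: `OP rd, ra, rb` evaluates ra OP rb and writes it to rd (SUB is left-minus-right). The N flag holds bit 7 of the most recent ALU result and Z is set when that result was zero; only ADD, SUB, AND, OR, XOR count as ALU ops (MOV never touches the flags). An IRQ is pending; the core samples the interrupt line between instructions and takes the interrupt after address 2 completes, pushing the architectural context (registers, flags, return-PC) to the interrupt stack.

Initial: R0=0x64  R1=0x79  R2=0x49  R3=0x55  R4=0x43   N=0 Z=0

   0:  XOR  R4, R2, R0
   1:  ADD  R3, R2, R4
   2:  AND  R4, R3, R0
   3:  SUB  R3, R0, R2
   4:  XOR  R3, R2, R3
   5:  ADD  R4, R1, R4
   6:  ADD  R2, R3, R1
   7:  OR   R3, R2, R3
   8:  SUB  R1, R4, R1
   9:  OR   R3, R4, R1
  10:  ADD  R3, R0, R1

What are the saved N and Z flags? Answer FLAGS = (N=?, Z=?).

FLAGS = (N=0, Z=0)

after  0: R0=0x64 R1=0x79 R2=0x49 R3=0x55 R4=0x2d  N=0 Z=0
after  1: R0=0x64 R1=0x79 R2=0x49 R3=0x76 R4=0x2d  N=0 Z=0
after  2: R0=0x64 R1=0x79 R2=0x49 R3=0x76 R4=0x64  N=0 Z=0
-- IRQ taken; context saved, return-PC = 3 --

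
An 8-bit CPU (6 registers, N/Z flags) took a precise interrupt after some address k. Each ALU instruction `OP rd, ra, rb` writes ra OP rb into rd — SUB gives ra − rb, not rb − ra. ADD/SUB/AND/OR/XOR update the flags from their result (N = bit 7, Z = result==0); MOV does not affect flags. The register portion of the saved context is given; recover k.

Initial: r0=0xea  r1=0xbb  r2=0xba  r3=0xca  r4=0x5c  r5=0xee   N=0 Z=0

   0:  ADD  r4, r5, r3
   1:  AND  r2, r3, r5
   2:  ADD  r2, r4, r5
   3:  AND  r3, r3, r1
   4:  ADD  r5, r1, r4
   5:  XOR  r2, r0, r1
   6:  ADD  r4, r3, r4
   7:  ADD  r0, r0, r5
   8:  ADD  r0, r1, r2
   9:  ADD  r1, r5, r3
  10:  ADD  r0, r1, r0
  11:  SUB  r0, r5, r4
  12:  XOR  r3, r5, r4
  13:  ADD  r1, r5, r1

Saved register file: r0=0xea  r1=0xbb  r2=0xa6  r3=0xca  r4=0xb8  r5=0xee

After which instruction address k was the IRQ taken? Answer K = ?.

after  0: r0=0xea r1=0xbb r2=0xba r3=0xca r4=0xb8 r5=0xee  N=1 Z=0
after  1: r0=0xea r1=0xbb r2=0xca r3=0xca r4=0xb8 r5=0xee  N=1 Z=0
after  2: r0=0xea r1=0xbb r2=0xa6 r3=0xca r4=0xb8 r5=0xee  N=1 Z=0
-- IRQ taken; context saved, return-PC = 3 --

K = 2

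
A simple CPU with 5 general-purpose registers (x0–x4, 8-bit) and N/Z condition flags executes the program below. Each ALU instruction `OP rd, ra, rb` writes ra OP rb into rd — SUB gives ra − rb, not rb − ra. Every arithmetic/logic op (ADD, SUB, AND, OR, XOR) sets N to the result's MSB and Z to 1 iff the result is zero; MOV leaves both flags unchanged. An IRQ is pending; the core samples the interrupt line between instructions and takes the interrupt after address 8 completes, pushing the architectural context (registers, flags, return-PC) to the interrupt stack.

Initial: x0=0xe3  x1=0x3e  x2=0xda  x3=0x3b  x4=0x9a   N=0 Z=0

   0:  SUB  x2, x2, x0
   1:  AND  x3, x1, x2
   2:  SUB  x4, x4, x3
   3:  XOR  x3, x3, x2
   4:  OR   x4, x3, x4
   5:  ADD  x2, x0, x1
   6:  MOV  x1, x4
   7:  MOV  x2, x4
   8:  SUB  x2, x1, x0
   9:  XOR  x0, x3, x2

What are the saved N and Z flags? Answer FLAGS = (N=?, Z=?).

FLAGS = (N=0, Z=0)

after  0: x0=0xe3 x1=0x3e x2=0xf7 x3=0x3b x4=0x9a  N=1 Z=0
after  1: x0=0xe3 x1=0x3e x2=0xf7 x3=0x36 x4=0x9a  N=0 Z=0
after  2: x0=0xe3 x1=0x3e x2=0xf7 x3=0x36 x4=0x64  N=0 Z=0
after  3: x0=0xe3 x1=0x3e x2=0xf7 x3=0xc1 x4=0x64  N=1 Z=0
after  4: x0=0xe3 x1=0x3e x2=0xf7 x3=0xc1 x4=0xe5  N=1 Z=0
after  5: x0=0xe3 x1=0x3e x2=0x21 x3=0xc1 x4=0xe5  N=0 Z=0
after  6: x0=0xe3 x1=0xe5 x2=0x21 x3=0xc1 x4=0xe5  N=0 Z=0
after  7: x0=0xe3 x1=0xe5 x2=0xe5 x3=0xc1 x4=0xe5  N=0 Z=0
after  8: x0=0xe3 x1=0xe5 x2=0x02 x3=0xc1 x4=0xe5  N=0 Z=0
-- IRQ taken; context saved, return-PC = 9 --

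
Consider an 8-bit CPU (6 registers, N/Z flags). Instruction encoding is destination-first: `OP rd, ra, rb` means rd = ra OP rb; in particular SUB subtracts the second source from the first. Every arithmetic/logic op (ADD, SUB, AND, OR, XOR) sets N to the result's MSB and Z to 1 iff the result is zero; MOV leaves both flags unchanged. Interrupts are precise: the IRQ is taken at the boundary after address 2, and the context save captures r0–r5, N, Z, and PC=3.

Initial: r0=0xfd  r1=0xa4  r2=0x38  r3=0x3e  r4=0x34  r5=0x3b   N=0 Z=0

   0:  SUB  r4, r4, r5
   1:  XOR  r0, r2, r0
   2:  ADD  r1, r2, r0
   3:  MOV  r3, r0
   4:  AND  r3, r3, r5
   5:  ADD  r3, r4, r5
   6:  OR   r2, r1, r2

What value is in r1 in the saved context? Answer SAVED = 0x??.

after  0: r0=0xfd r1=0xa4 r2=0x38 r3=0x3e r4=0xf9 r5=0x3b  N=1 Z=0
after  1: r0=0xc5 r1=0xa4 r2=0x38 r3=0x3e r4=0xf9 r5=0x3b  N=1 Z=0
after  2: r0=0xc5 r1=0xfd r2=0x38 r3=0x3e r4=0xf9 r5=0x3b  N=1 Z=0
-- IRQ taken; context saved, return-PC = 3 --

SAVED = 0xfd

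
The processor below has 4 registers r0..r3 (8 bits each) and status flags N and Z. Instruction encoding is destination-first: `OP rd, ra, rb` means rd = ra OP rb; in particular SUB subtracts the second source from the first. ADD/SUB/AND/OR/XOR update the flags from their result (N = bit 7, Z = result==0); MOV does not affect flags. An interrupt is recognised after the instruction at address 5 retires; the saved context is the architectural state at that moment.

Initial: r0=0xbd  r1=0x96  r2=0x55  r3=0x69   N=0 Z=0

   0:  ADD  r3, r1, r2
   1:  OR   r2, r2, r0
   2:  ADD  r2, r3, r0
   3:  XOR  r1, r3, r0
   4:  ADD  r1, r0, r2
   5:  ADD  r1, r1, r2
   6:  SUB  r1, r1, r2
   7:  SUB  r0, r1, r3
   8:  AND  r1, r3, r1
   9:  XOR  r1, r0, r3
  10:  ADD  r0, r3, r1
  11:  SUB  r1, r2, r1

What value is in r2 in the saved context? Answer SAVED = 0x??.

after  0: r0=0xbd r1=0x96 r2=0x55 r3=0xeb  N=1 Z=0
after  1: r0=0xbd r1=0x96 r2=0xfd r3=0xeb  N=1 Z=0
after  2: r0=0xbd r1=0x96 r2=0xa8 r3=0xeb  N=1 Z=0
after  3: r0=0xbd r1=0x56 r2=0xa8 r3=0xeb  N=0 Z=0
after  4: r0=0xbd r1=0x65 r2=0xa8 r3=0xeb  N=0 Z=0
after  5: r0=0xbd r1=0x0d r2=0xa8 r3=0xeb  N=0 Z=0
-- IRQ taken; context saved, return-PC = 6 --

SAVED = 0xa8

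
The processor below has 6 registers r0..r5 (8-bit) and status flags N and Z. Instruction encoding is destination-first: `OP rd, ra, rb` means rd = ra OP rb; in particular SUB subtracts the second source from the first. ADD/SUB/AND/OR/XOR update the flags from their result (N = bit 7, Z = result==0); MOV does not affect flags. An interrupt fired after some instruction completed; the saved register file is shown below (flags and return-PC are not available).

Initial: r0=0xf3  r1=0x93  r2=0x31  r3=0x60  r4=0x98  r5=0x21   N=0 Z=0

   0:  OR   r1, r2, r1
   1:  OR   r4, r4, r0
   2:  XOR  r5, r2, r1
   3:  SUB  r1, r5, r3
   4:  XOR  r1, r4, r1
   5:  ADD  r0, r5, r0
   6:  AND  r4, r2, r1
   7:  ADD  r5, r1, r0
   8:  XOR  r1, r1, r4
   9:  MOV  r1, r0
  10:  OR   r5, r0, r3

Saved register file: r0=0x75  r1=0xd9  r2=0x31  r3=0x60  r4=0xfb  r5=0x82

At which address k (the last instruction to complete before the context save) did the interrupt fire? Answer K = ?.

K = 5

after  0: r0=0xf3 r1=0xb3 r2=0x31 r3=0x60 r4=0x98 r5=0x21  N=1 Z=0
after  1: r0=0xf3 r1=0xb3 r2=0x31 r3=0x60 r4=0xfb r5=0x21  N=1 Z=0
after  2: r0=0xf3 r1=0xb3 r2=0x31 r3=0x60 r4=0xfb r5=0x82  N=1 Z=0
after  3: r0=0xf3 r1=0x22 r2=0x31 r3=0x60 r4=0xfb r5=0x82  N=0 Z=0
after  4: r0=0xf3 r1=0xd9 r2=0x31 r3=0x60 r4=0xfb r5=0x82  N=1 Z=0
after  5: r0=0x75 r1=0xd9 r2=0x31 r3=0x60 r4=0xfb r5=0x82  N=0 Z=0
-- IRQ taken; context saved, return-PC = 6 --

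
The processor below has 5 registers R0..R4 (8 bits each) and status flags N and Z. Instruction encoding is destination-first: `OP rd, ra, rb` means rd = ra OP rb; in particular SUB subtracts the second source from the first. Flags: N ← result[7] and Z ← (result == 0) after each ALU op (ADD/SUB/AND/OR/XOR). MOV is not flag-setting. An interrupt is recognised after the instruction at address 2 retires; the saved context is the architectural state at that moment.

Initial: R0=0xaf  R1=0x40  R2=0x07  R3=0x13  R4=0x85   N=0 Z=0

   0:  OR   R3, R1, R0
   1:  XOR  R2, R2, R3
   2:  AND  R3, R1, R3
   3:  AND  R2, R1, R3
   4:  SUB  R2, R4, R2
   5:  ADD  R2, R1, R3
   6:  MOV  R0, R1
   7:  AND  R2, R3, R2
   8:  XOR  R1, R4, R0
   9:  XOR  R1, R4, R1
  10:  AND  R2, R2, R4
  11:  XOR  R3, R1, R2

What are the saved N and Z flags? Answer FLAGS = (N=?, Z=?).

FLAGS = (N=0, Z=0)

after  0: R0=0xaf R1=0x40 R2=0x07 R3=0xef R4=0x85  N=1 Z=0
after  1: R0=0xaf R1=0x40 R2=0xe8 R3=0xef R4=0x85  N=1 Z=0
after  2: R0=0xaf R1=0x40 R2=0xe8 R3=0x40 R4=0x85  N=0 Z=0
-- IRQ taken; context saved, return-PC = 3 --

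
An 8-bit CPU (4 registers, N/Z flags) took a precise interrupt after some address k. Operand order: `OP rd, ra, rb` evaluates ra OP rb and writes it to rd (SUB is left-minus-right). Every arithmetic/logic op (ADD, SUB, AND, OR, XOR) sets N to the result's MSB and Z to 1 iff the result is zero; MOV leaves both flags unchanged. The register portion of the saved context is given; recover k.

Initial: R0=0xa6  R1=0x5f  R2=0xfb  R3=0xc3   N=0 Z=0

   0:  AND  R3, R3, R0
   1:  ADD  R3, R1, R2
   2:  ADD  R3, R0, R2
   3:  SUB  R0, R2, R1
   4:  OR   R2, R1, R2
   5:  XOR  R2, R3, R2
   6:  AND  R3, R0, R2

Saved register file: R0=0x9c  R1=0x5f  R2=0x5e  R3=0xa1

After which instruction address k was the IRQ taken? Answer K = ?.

after  0: R0=0xa6 R1=0x5f R2=0xfb R3=0x82  N=1 Z=0
after  1: R0=0xa6 R1=0x5f R2=0xfb R3=0x5a  N=0 Z=0
after  2: R0=0xa6 R1=0x5f R2=0xfb R3=0xa1  N=1 Z=0
after  3: R0=0x9c R1=0x5f R2=0xfb R3=0xa1  N=1 Z=0
after  4: R0=0x9c R1=0x5f R2=0xff R3=0xa1  N=1 Z=0
after  5: R0=0x9c R1=0x5f R2=0x5e R3=0xa1  N=0 Z=0
-- IRQ taken; context saved, return-PC = 6 --

K = 5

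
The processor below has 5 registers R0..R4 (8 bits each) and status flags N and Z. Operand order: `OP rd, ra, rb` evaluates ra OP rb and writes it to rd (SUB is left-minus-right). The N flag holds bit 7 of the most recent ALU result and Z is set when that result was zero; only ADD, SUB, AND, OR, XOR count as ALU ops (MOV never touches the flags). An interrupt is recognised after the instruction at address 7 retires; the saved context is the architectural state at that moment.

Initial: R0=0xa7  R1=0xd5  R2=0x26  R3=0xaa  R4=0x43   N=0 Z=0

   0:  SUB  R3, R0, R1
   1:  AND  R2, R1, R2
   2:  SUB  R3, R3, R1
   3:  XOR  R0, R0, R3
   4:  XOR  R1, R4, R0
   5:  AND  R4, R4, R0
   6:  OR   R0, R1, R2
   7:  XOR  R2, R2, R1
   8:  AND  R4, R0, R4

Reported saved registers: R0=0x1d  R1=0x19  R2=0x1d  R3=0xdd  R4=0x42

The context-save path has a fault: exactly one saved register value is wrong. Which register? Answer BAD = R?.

BAD = R3

after  0: R0=0xa7 R1=0xd5 R2=0x26 R3=0xd2 R4=0x43  N=1 Z=0
after  1: R0=0xa7 R1=0xd5 R2=0x04 R3=0xd2 R4=0x43  N=0 Z=0
after  2: R0=0xa7 R1=0xd5 R2=0x04 R3=0xfd R4=0x43  N=1 Z=0
after  3: R0=0x5a R1=0xd5 R2=0x04 R3=0xfd R4=0x43  N=0 Z=0
after  4: R0=0x5a R1=0x19 R2=0x04 R3=0xfd R4=0x43  N=0 Z=0
after  5: R0=0x5a R1=0x19 R2=0x04 R3=0xfd R4=0x42  N=0 Z=0
after  6: R0=0x1d R1=0x19 R2=0x04 R3=0xfd R4=0x42  N=0 Z=0
after  7: R0=0x1d R1=0x19 R2=0x1d R3=0xfd R4=0x42  N=0 Z=0
-- IRQ taken; context saved, return-PC = 8 --
mismatch: R3: reported 0xdd vs actual 0xfd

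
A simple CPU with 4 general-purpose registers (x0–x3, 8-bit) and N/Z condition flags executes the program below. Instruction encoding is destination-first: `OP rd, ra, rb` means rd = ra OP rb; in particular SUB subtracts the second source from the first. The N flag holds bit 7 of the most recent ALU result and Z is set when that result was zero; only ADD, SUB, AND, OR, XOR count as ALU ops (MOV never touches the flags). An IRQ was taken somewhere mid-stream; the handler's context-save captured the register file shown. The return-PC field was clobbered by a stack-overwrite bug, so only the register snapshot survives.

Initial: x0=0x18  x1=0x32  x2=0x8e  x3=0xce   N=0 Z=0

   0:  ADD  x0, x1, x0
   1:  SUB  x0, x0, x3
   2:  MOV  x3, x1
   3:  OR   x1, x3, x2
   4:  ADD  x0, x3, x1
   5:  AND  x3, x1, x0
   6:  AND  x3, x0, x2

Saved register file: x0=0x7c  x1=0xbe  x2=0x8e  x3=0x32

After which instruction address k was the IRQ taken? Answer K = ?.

K = 3

after  0: x0=0x4a x1=0x32 x2=0x8e x3=0xce  N=0 Z=0
after  1: x0=0x7c x1=0x32 x2=0x8e x3=0xce  N=0 Z=0
after  2: x0=0x7c x1=0x32 x2=0x8e x3=0x32  N=0 Z=0
after  3: x0=0x7c x1=0xbe x2=0x8e x3=0x32  N=1 Z=0
-- IRQ taken; context saved, return-PC = 4 --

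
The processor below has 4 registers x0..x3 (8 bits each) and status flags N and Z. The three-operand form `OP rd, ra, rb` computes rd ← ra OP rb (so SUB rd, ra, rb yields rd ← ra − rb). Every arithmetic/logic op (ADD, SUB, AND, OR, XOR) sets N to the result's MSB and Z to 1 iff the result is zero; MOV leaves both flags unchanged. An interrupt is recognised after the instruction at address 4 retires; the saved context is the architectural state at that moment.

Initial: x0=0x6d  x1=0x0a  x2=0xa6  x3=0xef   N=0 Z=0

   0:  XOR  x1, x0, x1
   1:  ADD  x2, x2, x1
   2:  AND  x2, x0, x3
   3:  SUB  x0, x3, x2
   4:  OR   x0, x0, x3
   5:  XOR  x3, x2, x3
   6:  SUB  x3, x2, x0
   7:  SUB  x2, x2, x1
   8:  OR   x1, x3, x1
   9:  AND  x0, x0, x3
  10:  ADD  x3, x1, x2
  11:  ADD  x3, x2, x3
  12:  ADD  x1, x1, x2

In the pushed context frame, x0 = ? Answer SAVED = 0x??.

SAVED = 0xef

after  0: x0=0x6d x1=0x67 x2=0xa6 x3=0xef  N=0 Z=0
after  1: x0=0x6d x1=0x67 x2=0x0d x3=0xef  N=0 Z=0
after  2: x0=0x6d x1=0x67 x2=0x6d x3=0xef  N=0 Z=0
after  3: x0=0x82 x1=0x67 x2=0x6d x3=0xef  N=1 Z=0
after  4: x0=0xef x1=0x67 x2=0x6d x3=0xef  N=1 Z=0
-- IRQ taken; context saved, return-PC = 5 --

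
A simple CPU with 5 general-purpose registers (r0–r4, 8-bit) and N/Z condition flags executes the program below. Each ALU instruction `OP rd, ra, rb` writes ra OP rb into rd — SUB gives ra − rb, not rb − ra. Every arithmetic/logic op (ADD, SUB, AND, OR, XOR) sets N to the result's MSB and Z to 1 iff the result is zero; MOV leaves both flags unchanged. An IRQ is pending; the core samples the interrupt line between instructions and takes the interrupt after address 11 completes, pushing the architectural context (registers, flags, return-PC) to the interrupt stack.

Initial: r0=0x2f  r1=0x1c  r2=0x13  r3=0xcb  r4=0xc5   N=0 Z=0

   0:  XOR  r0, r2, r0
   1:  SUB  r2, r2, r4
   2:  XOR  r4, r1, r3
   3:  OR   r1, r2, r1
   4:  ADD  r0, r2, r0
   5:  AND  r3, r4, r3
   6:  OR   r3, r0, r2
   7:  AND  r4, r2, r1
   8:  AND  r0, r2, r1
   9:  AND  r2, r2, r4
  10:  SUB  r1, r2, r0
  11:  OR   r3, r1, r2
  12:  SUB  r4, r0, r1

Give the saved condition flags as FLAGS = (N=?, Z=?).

after  0: r0=0x3c r1=0x1c r2=0x13 r3=0xcb r4=0xc5  N=0 Z=0
after  1: r0=0x3c r1=0x1c r2=0x4e r3=0xcb r4=0xc5  N=0 Z=0
after  2: r0=0x3c r1=0x1c r2=0x4e r3=0xcb r4=0xd7  N=1 Z=0
after  3: r0=0x3c r1=0x5e r2=0x4e r3=0xcb r4=0xd7  N=0 Z=0
after  4: r0=0x8a r1=0x5e r2=0x4e r3=0xcb r4=0xd7  N=1 Z=0
after  5: r0=0x8a r1=0x5e r2=0x4e r3=0xc3 r4=0xd7  N=1 Z=0
after  6: r0=0x8a r1=0x5e r2=0x4e r3=0xce r4=0xd7  N=1 Z=0
after  7: r0=0x8a r1=0x5e r2=0x4e r3=0xce r4=0x4e  N=0 Z=0
after  8: r0=0x4e r1=0x5e r2=0x4e r3=0xce r4=0x4e  N=0 Z=0
after  9: r0=0x4e r1=0x5e r2=0x4e r3=0xce r4=0x4e  N=0 Z=0
after 10: r0=0x4e r1=0x00 r2=0x4e r3=0xce r4=0x4e  N=0 Z=1
after 11: r0=0x4e r1=0x00 r2=0x4e r3=0x4e r4=0x4e  N=0 Z=0
-- IRQ taken; context saved, return-PC = 12 --

FLAGS = (N=0, Z=0)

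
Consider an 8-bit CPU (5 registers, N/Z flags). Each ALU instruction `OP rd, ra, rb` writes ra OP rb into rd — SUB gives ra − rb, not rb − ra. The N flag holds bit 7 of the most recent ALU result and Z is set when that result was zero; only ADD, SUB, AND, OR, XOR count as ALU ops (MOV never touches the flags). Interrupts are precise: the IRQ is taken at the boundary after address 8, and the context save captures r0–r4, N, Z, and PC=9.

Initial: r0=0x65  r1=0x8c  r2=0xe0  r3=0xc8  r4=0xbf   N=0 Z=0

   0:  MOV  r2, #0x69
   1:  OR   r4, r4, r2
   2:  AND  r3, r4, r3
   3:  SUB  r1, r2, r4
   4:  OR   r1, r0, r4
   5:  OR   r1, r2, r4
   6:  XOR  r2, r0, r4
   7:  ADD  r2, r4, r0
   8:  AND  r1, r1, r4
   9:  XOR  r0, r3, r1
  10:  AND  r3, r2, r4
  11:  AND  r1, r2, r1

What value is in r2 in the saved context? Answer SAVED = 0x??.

after  0: r0=0x65 r1=0x8c r2=0x69 r3=0xc8 r4=0xbf  N=0 Z=0
after  1: r0=0x65 r1=0x8c r2=0x69 r3=0xc8 r4=0xff  N=1 Z=0
after  2: r0=0x65 r1=0x8c r2=0x69 r3=0xc8 r4=0xff  N=1 Z=0
after  3: r0=0x65 r1=0x6a r2=0x69 r3=0xc8 r4=0xff  N=0 Z=0
after  4: r0=0x65 r1=0xff r2=0x69 r3=0xc8 r4=0xff  N=1 Z=0
after  5: r0=0x65 r1=0xff r2=0x69 r3=0xc8 r4=0xff  N=1 Z=0
after  6: r0=0x65 r1=0xff r2=0x9a r3=0xc8 r4=0xff  N=1 Z=0
after  7: r0=0x65 r1=0xff r2=0x64 r3=0xc8 r4=0xff  N=0 Z=0
after  8: r0=0x65 r1=0xff r2=0x64 r3=0xc8 r4=0xff  N=1 Z=0
-- IRQ taken; context saved, return-PC = 9 --

SAVED = 0x64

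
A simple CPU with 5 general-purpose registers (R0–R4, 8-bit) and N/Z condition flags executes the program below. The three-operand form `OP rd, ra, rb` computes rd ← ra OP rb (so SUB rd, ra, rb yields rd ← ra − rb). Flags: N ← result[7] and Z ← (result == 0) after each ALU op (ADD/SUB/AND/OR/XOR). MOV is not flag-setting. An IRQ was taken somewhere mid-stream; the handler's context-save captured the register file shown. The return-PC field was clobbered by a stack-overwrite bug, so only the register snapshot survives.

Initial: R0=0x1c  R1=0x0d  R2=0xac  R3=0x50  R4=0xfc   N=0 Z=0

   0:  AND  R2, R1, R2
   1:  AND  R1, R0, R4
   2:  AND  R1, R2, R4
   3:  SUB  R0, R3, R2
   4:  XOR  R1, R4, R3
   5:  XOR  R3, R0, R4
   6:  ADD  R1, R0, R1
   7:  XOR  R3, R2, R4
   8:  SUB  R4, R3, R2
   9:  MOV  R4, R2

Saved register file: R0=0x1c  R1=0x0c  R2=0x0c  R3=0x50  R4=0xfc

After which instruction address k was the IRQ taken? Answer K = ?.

after  0: R0=0x1c R1=0x0d R2=0x0c R3=0x50 R4=0xfc  N=0 Z=0
after  1: R0=0x1c R1=0x1c R2=0x0c R3=0x50 R4=0xfc  N=0 Z=0
after  2: R0=0x1c R1=0x0c R2=0x0c R3=0x50 R4=0xfc  N=0 Z=0
-- IRQ taken; context saved, return-PC = 3 --

K = 2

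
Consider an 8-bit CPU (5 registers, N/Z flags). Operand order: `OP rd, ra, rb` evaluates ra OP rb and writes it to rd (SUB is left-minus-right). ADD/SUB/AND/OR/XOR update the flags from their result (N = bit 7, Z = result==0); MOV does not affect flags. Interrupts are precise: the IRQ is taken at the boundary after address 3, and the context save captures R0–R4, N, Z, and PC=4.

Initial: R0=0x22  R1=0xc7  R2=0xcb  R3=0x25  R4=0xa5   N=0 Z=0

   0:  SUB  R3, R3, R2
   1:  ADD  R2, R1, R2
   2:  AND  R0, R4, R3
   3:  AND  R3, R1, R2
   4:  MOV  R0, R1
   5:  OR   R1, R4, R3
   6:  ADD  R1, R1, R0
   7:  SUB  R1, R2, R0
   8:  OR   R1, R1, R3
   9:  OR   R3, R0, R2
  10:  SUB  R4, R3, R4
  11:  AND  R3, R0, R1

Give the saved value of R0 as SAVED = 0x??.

after  0: R0=0x22 R1=0xc7 R2=0xcb R3=0x5a R4=0xa5  N=0 Z=0
after  1: R0=0x22 R1=0xc7 R2=0x92 R3=0x5a R4=0xa5  N=1 Z=0
after  2: R0=0x00 R1=0xc7 R2=0x92 R3=0x5a R4=0xa5  N=0 Z=1
after  3: R0=0x00 R1=0xc7 R2=0x92 R3=0x82 R4=0xa5  N=1 Z=0
-- IRQ taken; context saved, return-PC = 4 --

SAVED = 0x00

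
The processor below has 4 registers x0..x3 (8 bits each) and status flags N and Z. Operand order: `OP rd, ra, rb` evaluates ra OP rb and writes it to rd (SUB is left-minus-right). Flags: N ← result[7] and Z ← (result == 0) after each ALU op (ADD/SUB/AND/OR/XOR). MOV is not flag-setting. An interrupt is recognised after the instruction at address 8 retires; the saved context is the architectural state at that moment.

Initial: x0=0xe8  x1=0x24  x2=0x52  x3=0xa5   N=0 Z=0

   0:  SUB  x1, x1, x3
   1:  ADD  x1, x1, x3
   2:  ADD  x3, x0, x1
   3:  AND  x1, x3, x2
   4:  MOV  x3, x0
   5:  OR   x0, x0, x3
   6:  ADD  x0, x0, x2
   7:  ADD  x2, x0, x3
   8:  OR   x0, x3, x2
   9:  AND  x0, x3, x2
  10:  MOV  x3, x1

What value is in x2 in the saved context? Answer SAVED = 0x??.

SAVED = 0x22

after  0: x0=0xe8 x1=0x7f x2=0x52 x3=0xa5  N=0 Z=0
after  1: x0=0xe8 x1=0x24 x2=0x52 x3=0xa5  N=0 Z=0
after  2: x0=0xe8 x1=0x24 x2=0x52 x3=0x0c  N=0 Z=0
after  3: x0=0xe8 x1=0x00 x2=0x52 x3=0x0c  N=0 Z=1
after  4: x0=0xe8 x1=0x00 x2=0x52 x3=0xe8  N=0 Z=1
after  5: x0=0xe8 x1=0x00 x2=0x52 x3=0xe8  N=1 Z=0
after  6: x0=0x3a x1=0x00 x2=0x52 x3=0xe8  N=0 Z=0
after  7: x0=0x3a x1=0x00 x2=0x22 x3=0xe8  N=0 Z=0
after  8: x0=0xea x1=0x00 x2=0x22 x3=0xe8  N=1 Z=0
-- IRQ taken; context saved, return-PC = 9 --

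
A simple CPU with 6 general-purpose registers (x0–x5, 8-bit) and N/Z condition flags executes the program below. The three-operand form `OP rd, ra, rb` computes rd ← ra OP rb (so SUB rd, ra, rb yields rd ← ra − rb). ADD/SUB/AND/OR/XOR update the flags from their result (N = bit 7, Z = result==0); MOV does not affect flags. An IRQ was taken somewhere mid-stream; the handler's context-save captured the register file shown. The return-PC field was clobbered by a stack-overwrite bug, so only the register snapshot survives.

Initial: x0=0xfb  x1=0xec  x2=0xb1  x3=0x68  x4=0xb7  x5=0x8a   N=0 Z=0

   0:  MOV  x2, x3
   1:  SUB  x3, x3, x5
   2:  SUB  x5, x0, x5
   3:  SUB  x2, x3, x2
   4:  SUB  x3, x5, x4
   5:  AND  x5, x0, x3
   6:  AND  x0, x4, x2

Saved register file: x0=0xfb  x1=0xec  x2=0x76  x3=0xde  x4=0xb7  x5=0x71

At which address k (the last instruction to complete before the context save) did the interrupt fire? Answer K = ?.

K = 3

after  0: x0=0xfb x1=0xec x2=0x68 x3=0x68 x4=0xb7 x5=0x8a  N=0 Z=0
after  1: x0=0xfb x1=0xec x2=0x68 x3=0xde x4=0xb7 x5=0x8a  N=1 Z=0
after  2: x0=0xfb x1=0xec x2=0x68 x3=0xde x4=0xb7 x5=0x71  N=0 Z=0
after  3: x0=0xfb x1=0xec x2=0x76 x3=0xde x4=0xb7 x5=0x71  N=0 Z=0
-- IRQ taken; context saved, return-PC = 4 --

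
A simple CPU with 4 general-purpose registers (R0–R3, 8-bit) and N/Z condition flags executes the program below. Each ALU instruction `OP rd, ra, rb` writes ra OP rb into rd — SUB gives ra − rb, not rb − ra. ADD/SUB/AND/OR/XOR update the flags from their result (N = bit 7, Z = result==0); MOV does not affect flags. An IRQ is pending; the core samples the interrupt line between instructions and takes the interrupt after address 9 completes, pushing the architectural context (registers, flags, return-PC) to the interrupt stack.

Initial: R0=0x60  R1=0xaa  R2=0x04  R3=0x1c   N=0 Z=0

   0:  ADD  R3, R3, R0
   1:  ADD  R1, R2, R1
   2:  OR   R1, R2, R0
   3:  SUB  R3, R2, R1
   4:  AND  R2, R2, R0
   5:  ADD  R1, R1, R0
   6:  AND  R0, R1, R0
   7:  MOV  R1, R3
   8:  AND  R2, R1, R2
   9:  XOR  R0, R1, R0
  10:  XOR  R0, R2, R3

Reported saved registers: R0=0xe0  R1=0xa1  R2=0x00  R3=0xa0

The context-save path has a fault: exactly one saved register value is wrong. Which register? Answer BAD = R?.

BAD = R1

after  0: R0=0x60 R1=0xaa R2=0x04 R3=0x7c  N=0 Z=0
after  1: R0=0x60 R1=0xae R2=0x04 R3=0x7c  N=1 Z=0
after  2: R0=0x60 R1=0x64 R2=0x04 R3=0x7c  N=0 Z=0
after  3: R0=0x60 R1=0x64 R2=0x04 R3=0xa0  N=1 Z=0
after  4: R0=0x60 R1=0x64 R2=0x00 R3=0xa0  N=0 Z=1
after  5: R0=0x60 R1=0xc4 R2=0x00 R3=0xa0  N=1 Z=0
after  6: R0=0x40 R1=0xc4 R2=0x00 R3=0xa0  N=0 Z=0
after  7: R0=0x40 R1=0xa0 R2=0x00 R3=0xa0  N=0 Z=0
after  8: R0=0x40 R1=0xa0 R2=0x00 R3=0xa0  N=0 Z=1
after  9: R0=0xe0 R1=0xa0 R2=0x00 R3=0xa0  N=1 Z=0
-- IRQ taken; context saved, return-PC = 10 --
mismatch: R1: reported 0xa1 vs actual 0xa0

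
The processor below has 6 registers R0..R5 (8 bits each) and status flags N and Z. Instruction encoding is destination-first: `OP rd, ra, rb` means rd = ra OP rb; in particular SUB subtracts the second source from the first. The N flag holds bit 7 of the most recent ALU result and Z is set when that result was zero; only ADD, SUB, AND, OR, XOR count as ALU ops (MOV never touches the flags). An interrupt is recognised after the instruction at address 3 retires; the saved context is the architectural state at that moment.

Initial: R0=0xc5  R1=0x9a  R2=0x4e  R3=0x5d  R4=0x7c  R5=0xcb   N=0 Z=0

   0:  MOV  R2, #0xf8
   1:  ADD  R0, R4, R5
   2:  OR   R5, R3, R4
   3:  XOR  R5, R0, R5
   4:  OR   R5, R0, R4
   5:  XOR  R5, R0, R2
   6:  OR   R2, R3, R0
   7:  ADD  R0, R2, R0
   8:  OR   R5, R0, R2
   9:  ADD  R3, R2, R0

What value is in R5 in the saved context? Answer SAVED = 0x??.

SAVED = 0x3a

after  0: R0=0xc5 R1=0x9a R2=0xf8 R3=0x5d R4=0x7c R5=0xcb  N=0 Z=0
after  1: R0=0x47 R1=0x9a R2=0xf8 R3=0x5d R4=0x7c R5=0xcb  N=0 Z=0
after  2: R0=0x47 R1=0x9a R2=0xf8 R3=0x5d R4=0x7c R5=0x7d  N=0 Z=0
after  3: R0=0x47 R1=0x9a R2=0xf8 R3=0x5d R4=0x7c R5=0x3a  N=0 Z=0
-- IRQ taken; context saved, return-PC = 4 --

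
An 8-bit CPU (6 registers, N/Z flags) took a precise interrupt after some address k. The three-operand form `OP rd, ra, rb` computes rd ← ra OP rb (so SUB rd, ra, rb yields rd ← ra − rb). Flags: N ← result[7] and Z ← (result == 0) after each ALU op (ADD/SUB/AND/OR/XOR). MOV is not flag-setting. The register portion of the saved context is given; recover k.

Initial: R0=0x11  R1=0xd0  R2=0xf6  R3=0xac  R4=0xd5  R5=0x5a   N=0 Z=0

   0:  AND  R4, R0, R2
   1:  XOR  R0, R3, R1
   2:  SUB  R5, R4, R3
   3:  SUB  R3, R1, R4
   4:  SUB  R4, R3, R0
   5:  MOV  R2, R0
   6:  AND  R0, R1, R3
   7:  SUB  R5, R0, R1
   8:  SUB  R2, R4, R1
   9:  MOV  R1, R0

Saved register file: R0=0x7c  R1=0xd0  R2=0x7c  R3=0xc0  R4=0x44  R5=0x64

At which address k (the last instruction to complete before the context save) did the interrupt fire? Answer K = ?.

K = 5

after  0: R0=0x11 R1=0xd0 R2=0xf6 R3=0xac R4=0x10 R5=0x5a  N=0 Z=0
after  1: R0=0x7c R1=0xd0 R2=0xf6 R3=0xac R4=0x10 R5=0x5a  N=0 Z=0
after  2: R0=0x7c R1=0xd0 R2=0xf6 R3=0xac R4=0x10 R5=0x64  N=0 Z=0
after  3: R0=0x7c R1=0xd0 R2=0xf6 R3=0xc0 R4=0x10 R5=0x64  N=1 Z=0
after  4: R0=0x7c R1=0xd0 R2=0xf6 R3=0xc0 R4=0x44 R5=0x64  N=0 Z=0
after  5: R0=0x7c R1=0xd0 R2=0x7c R3=0xc0 R4=0x44 R5=0x64  N=0 Z=0
-- IRQ taken; context saved, return-PC = 6 --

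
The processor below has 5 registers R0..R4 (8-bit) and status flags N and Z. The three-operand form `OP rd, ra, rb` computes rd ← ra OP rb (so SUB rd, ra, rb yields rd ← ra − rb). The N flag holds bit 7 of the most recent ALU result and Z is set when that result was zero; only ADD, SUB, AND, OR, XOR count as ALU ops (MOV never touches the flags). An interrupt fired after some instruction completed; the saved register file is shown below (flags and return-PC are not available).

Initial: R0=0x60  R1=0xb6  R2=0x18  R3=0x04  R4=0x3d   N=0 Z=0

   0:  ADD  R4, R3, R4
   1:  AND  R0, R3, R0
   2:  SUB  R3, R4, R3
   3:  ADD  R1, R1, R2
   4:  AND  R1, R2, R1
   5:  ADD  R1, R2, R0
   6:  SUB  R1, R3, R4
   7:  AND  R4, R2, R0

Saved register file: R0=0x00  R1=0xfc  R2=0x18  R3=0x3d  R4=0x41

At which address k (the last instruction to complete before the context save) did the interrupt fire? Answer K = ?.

after  0: R0=0x60 R1=0xb6 R2=0x18 R3=0x04 R4=0x41  N=0 Z=0
after  1: R0=0x00 R1=0xb6 R2=0x18 R3=0x04 R4=0x41  N=0 Z=1
after  2: R0=0x00 R1=0xb6 R2=0x18 R3=0x3d R4=0x41  N=0 Z=0
after  3: R0=0x00 R1=0xce R2=0x18 R3=0x3d R4=0x41  N=1 Z=0
after  4: R0=0x00 R1=0x08 R2=0x18 R3=0x3d R4=0x41  N=0 Z=0
after  5: R0=0x00 R1=0x18 R2=0x18 R3=0x3d R4=0x41  N=0 Z=0
after  6: R0=0x00 R1=0xfc R2=0x18 R3=0x3d R4=0x41  N=1 Z=0
-- IRQ taken; context saved, return-PC = 7 --

K = 6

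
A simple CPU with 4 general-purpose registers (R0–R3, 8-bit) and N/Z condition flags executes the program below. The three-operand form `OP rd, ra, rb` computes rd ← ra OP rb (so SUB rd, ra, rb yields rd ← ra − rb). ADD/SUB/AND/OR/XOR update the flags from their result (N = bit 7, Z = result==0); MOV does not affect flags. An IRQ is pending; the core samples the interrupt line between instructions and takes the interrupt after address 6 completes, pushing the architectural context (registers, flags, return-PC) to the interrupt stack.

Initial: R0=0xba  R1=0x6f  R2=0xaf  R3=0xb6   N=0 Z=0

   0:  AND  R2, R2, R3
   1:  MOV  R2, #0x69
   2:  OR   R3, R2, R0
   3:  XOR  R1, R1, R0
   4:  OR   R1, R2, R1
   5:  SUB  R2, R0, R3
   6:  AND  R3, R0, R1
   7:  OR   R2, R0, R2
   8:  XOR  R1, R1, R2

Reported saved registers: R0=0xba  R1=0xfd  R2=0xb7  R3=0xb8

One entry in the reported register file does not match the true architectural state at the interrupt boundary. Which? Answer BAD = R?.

BAD = R2

after  0: R0=0xba R1=0x6f R2=0xa6 R3=0xb6  N=1 Z=0
after  1: R0=0xba R1=0x6f R2=0x69 R3=0xb6  N=1 Z=0
after  2: R0=0xba R1=0x6f R2=0x69 R3=0xfb  N=1 Z=0
after  3: R0=0xba R1=0xd5 R2=0x69 R3=0xfb  N=1 Z=0
after  4: R0=0xba R1=0xfd R2=0x69 R3=0xfb  N=1 Z=0
after  5: R0=0xba R1=0xfd R2=0xbf R3=0xfb  N=1 Z=0
after  6: R0=0xba R1=0xfd R2=0xbf R3=0xb8  N=1 Z=0
-- IRQ taken; context saved, return-PC = 7 --
mismatch: R2: reported 0xb7 vs actual 0xbf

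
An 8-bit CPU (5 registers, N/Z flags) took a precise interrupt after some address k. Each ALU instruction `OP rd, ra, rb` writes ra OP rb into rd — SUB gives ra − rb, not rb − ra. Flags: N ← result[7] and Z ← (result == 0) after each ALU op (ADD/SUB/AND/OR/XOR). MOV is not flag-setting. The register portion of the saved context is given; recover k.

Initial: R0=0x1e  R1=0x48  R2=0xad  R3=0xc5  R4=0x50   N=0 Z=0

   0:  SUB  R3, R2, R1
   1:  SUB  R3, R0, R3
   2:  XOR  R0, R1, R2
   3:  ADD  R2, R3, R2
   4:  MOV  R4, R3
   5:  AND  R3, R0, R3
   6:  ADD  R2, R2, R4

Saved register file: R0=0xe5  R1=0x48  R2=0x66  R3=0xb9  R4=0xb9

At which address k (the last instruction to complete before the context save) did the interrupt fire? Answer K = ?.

K = 4

after  0: R0=0x1e R1=0x48 R2=0xad R3=0x65 R4=0x50  N=0 Z=0
after  1: R0=0x1e R1=0x48 R2=0xad R3=0xb9 R4=0x50  N=1 Z=0
after  2: R0=0xe5 R1=0x48 R2=0xad R3=0xb9 R4=0x50  N=1 Z=0
after  3: R0=0xe5 R1=0x48 R2=0x66 R3=0xb9 R4=0x50  N=0 Z=0
after  4: R0=0xe5 R1=0x48 R2=0x66 R3=0xb9 R4=0xb9  N=0 Z=0
-- IRQ taken; context saved, return-PC = 5 --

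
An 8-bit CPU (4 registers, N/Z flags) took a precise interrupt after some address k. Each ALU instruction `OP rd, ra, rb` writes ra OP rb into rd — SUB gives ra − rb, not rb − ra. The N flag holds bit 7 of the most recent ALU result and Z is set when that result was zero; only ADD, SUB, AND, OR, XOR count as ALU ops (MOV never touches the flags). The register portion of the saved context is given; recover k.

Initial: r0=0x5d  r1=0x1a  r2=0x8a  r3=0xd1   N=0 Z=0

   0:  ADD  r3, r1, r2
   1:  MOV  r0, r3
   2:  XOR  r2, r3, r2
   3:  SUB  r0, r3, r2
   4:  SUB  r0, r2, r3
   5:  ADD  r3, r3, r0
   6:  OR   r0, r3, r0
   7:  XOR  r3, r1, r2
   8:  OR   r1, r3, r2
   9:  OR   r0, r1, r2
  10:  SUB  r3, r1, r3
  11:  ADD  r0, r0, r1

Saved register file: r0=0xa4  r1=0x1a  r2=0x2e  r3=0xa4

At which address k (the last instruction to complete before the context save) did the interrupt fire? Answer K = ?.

K = 2

after  0: r0=0x5d r1=0x1a r2=0x8a r3=0xa4  N=1 Z=0
after  1: r0=0xa4 r1=0x1a r2=0x8a r3=0xa4  N=1 Z=0
after  2: r0=0xa4 r1=0x1a r2=0x2e r3=0xa4  N=0 Z=0
-- IRQ taken; context saved, return-PC = 3 --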